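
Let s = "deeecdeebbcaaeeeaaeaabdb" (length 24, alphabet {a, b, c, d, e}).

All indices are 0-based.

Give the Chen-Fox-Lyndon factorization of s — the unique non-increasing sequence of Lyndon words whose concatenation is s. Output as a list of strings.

["deee", "cdee", "bbc", "aaeee", "aae", "aabdb"]

emit factor 1: 'deee' (i=0, period=4)
emit factor 2: 'cdee' (i=4, period=4)
emit factor 3: 'bbc' (i=8, period=3)
emit factor 4: 'aaeee' (i=11, period=5)
emit factor 5: 'aae' (i=16, period=3)
emit factor 6: 'aabdb' (i=19, period=5)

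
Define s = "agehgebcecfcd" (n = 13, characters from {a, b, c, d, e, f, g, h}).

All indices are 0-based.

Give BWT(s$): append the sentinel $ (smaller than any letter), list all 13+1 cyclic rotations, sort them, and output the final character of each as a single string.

rank  rotation        last
    0  $agehgebcecfcd  d
    1  agehgebcecfcd$  $
    2  bcecfcd$agehge  e
    3  cd$agehgebcecf  f
    4  cecfcd$agehgeb  b
    5  cfcd$agehgebce  e
    6  d$agehgebcecfc  c
    7  ebcecfcd$agehg  g
    8  ecfcd$agehgebc  c
    9  ehgebcecfcd$ag  g
   10  fcd$agehgebcec  c
   11  gebcecfcd$ageh  h
   12  gehgebcecfcd$a  a
   13  hgebcecfcd$age  e

d$efbecgcgchae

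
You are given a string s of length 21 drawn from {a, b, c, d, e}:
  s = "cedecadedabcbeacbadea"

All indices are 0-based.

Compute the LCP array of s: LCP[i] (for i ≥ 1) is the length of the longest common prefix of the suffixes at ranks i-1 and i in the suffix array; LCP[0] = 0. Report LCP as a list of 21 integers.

[0, 1, 1, 1, 3, 0, 1, 1, 0, 1, 2, 1, 0, 1, 2, 2, 0, 2, 1, 1, 2]

rank | idx | suffix
   0 |  20 | a
   1 |   9 | abcbeacbadea
   2 |  14 | acbadea
   3 |  17 | adea
   4 |   5 | adedabcbeacbadea
   5 |  16 | badea
   6 |  10 | bcbeacbadea
   7 |  12 | beacbadea
   8 |   4 | cadedabcbeacbadea
   9 |  15 | cbadea
  10 |  11 | cbeacbadea
  11 |   0 | cedecadedabcbeacbadea
  12 |   8 | dabcbeacbadea
  13 |  18 | dea
  14 |   2 | decadedabcbeacbadea
  15 |   6 | dedabcbeacbadea
  16 |  19 | ea
  17 |  13 | eacbadea
  18 |   3 | ecadedabcbeacbadea
  19 |   7 | edabcbeacbadea
  20 |   1 | edecadedabcbeacbadea

SA = [20, 9, 14, 17, 5, 16, 10, 12, 4, 15, 11, 0, 8, 18, 2, 6, 19, 13, 3, 7, 1]
[i] adj suffixes → lcp
  [1] 20/9 → 1 ('a')
  [2] 9/14 → 1 ('a')
  [3] 14/17 → 1 ('a')
  [4] 17/5 → 3 ('ade')
  [5] 5/16 → 0 ('')
  [6] 16/10 → 1 ('b')
  [7] 10/12 → 1 ('b')
  [8] 12/4 → 0 ('')
  [9] 4/15 → 1 ('c')
  [10] 15/11 → 2 ('cb')
  [11] 11/0 → 1 ('c')
  [12] 0/8 → 0 ('')
  [13] 8/18 → 1 ('d')
  [14] 18/2 → 2 ('de')
  [15] 2/6 → 2 ('de')
  [16] 6/19 → 0 ('')
  [17] 19/13 → 2 ('ea')
  [18] 13/3 → 1 ('e')
  [19] 3/7 → 1 ('e')
  [20] 7/1 → 2 ('ed')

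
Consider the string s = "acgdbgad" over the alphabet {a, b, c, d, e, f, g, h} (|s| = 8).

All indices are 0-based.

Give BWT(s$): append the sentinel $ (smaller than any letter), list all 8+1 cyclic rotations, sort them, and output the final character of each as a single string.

rank  rotation   last
    0  $acgdbgad  d
    1  acgdbgad$  $
    2  ad$acgdbg  g
    3  bgad$acgd  d
    4  cgdbgad$a  a
    5  d$acgdbga  a
    6  dbgad$acg  g
    7  gad$acgdb  b
    8  gdbgad$ac  c

d$gdaagbc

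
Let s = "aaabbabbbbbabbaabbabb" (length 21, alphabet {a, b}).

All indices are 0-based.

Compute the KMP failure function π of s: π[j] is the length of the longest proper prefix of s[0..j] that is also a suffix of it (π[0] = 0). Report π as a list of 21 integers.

[0, 1, 2, 0, 0, 1, 0, 0, 0, 0, 0, 1, 0, 0, 1, 2, 0, 0, 1, 0, 0]

π[0] = 0
j=1 s[j]='a': π[1]=1 (border 'a')
j=2 s[j]='a': π[2]=2 (border 'aa')
j=3 s[j]='b': k: 2→1→0; π[3]=0 (border '')
j=4 s[j]='b': π[4]=0 (border '')
j=5 s[j]='a': π[5]=1 (border 'a')
j=6 s[j]='b': k: 1→0; π[6]=0 (border '')
j=7 s[j]='b': π[7]=0 (border '')
j=8 s[j]='b': π[8]=0 (border '')
j=9 s[j]='b': π[9]=0 (border '')
j=10 s[j]='b': π[10]=0 (border '')
j=11 s[j]='a': π[11]=1 (border 'a')
j=12 s[j]='b': k: 1→0; π[12]=0 (border '')
j=13 s[j]='b': π[13]=0 (border '')
j=14 s[j]='a': π[14]=1 (border 'a')
j=15 s[j]='a': π[15]=2 (border 'aa')
j=16 s[j]='b': k: 2→1→0; π[16]=0 (border '')
j=17 s[j]='b': π[17]=0 (border '')
j=18 s[j]='a': π[18]=1 (border 'a')
j=19 s[j]='b': k: 1→0; π[19]=0 (border '')
j=20 s[j]='b': π[20]=0 (border '')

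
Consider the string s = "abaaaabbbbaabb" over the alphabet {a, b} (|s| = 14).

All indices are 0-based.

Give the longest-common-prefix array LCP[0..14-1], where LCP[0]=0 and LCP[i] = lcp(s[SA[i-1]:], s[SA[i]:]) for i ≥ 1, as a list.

rank→(start, suffix):
  0 → (2, 'aaaabbbbaabb')
  1 → (3, 'aaabbbbaabb')
  2 → (10, 'aabb')
  3 → (4, 'aabbbbaabb')
  4 → (0, 'abaaaabbbbaabb')
  5 → (11, 'abb')
  6 → (5, 'abbbbaabb')
  7 → (13, 'b')
  8 → (1, 'baaaabbbbaabb')
  9 → (9, 'baabb')
  10 → (12, 'bb')
  11 → (8, 'bbaabb')
  12 → (7, 'bbbaabb')
  13 → (6, 'bbbbaabb')

SA = [2, 3, 10, 4, 0, 11, 5, 13, 1, 9, 12, 8, 7, 6]
[i] adj suffixes → lcp
  [1] 2/3 → 3 ('aaa')
  [2] 3/10 → 2 ('aa')
  [3] 10/4 → 4 ('aabb')
  [4] 4/0 → 1 ('a')
  [5] 0/11 → 2 ('ab')
  [6] 11/5 → 3 ('abb')
  [7] 5/13 → 0 ('')
  [8] 13/1 → 1 ('b')
  [9] 1/9 → 3 ('baa')
  [10] 9/12 → 1 ('b')
  [11] 12/8 → 2 ('bb')
  [12] 8/7 → 2 ('bb')
  [13] 7/6 → 3 ('bbb')

[0, 3, 2, 4, 1, 2, 3, 0, 1, 3, 1, 2, 2, 3]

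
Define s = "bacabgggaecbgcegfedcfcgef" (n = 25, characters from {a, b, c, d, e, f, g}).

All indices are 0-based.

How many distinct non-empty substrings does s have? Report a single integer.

305

sorted suffixes:
  #0 SA[0]=3  'abgggaecbgcegfedcfcgef'
  #1 SA[1]=1  'acabgggaecbgcegfedcfcgef'
  #2 SA[2]=8  'aecbgcegfedcfcgef'
  #3 SA[3]=0  'bacabgggaecbgcegfedcfcgef'
  #4 SA[4]=11  'bgcegfedcfcgef'
  #5 SA[5]=4  'bgggaecbgcegfedcfcgef'
  #6 SA[6]=2  'cabgggaecbgcegfedcfcgef'
  #7 SA[7]=10  'cbgcegfedcfcgef'
  #8 SA[8]=13  'cegfedcfcgef'
  #9 SA[9]=19  'cfcgef'
  #10 SA[10]=21  'cgef'
  #11 SA[11]=18  'dcfcgef'
  #12 SA[12]=9  'ecbgcegfedcfcgef'
  #13 SA[13]=17  'edcfcgef'
  #14 SA[14]=23  'ef'
  #15 SA[15]=14  'egfedcfcgef'
  #16 SA[16]=24  'f'
  #17 SA[17]=20  'fcgef'
  #18 SA[18]=16  'fedcfcgef'
  #19 SA[19]=7  'gaecbgcegfedcfcgef'
  #20 SA[20]=12  'gcegfedcfcgef'
  #21 SA[21]=22  'gef'
  #22 SA[22]=15  'gfedcfcgef'
  #23 SA[23]=6  'ggaecbgcegfedcfcgef'
  #24 SA[24]=5  'gggaecbgcegfedcfcgef'

SA = [3, 1, 8, 0, 11, 4, 2, 10, 13, 19, 21, 18, 9, 17, 23, 14, 24, 20, 16, 7, 12, 22, 15, 6, 5]
[i] adj suffixes → lcp
  [1] 3/1 → 1 ('a')
  [2] 1/8 → 1 ('a')
  [3] 8/0 → 0 ('')
  [4] 0/11 → 1 ('b')
  [5] 11/4 → 2 ('bg')
  [6] 4/2 → 0 ('')
  [7] 2/10 → 1 ('c')
  [8] 10/13 → 1 ('c')
  [9] 13/19 → 1 ('c')
  [10] 19/21 → 1 ('c')
  [11] 21/18 → 0 ('')
  [12] 18/9 → 0 ('')
  [13] 9/17 → 1 ('e')
  [14] 17/23 → 1 ('e')
  [15] 23/14 → 1 ('e')
  [16] 14/24 → 0 ('')
  [17] 24/20 → 1 ('f')
  [18] 20/16 → 1 ('f')
  [19] 16/7 → 0 ('')
  [20] 7/12 → 1 ('g')
  [21] 12/22 → 1 ('g')
  [22] 22/15 → 1 ('g')
  [23] 15/6 → 1 ('g')
  [24] 6/5 → 2 ('gg')

n(n+1)/2 = 25·26/2 = 325
Σ LCP = 0 + 1 + 1 + 0 + 1 + 2 + 0 + 1 + 1 + 1 + 1 + 0 + 0 + 1 + 1 + 1 + 0 + 1 + 1 + 0 + 1 + 1 + 1 + 1 + 2 = 20
distinct = 325 − 20 = 305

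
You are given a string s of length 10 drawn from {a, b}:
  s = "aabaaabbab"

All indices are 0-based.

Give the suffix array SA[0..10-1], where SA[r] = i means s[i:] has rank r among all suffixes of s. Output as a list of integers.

[3, 0, 4, 8, 1, 5, 9, 2, 7, 6]

sorted suffixes:
  #0 SA[0]=3  'aaabbab'
  #1 SA[1]=0  'aabaaabbab'
  #2 SA[2]=4  'aabbab'
  #3 SA[3]=8  'ab'
  #4 SA[4]=1  'abaaabbab'
  #5 SA[5]=5  'abbab'
  #6 SA[6]=9  'b'
  #7 SA[7]=2  'baaabbab'
  #8 SA[8]=7  'bab'
  #9 SA[9]=6  'bbab'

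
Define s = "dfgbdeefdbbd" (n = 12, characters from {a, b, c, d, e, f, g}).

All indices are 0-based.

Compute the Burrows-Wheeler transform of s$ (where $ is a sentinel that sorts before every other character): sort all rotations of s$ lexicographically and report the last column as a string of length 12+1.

rank  rotation       last
    0  $dfgbdeefdbbd  d
    1  bbd$dfgbdeefd  d
    2  bd$dfgbdeefdb  b
    3  bdeefdbbd$dfg  g
    4  d$dfgbdeefdbb  b
    5  dbbd$dfgbdeef  f
    6  deefdbbd$dfgb  b
    7  dfgbdeefdbbd$  $
    8  eefdbbd$dfgbd  d
    9  efdbbd$dfgbde  e
   10  fdbbd$dfgbdee  e
   11  fgbdeefdbbd$d  d
   12  gbdeefdbbd$df  f

ddbgbfb$deedf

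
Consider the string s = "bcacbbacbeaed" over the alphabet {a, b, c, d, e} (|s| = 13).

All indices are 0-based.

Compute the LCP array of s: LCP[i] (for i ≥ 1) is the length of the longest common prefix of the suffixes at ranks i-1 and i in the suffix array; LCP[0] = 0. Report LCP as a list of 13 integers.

[0, 3, 1, 0, 1, 1, 1, 0, 1, 2, 0, 0, 1]

rank | idx | suffix
   0 |   2 | acbbacbeaed
   1 |   6 | acbeaed
   2 |  10 | aed
   3 |   5 | bacbeaed
   4 |   4 | bbacbeaed
   5 |   0 | bcacbbacbeaed
   6 |   8 | beaed
   7 |   1 | cacbbacbeaed
   8 |   3 | cbbacbeaed
   9 |   7 | cbeaed
  10 |  12 | d
  11 |   9 | eaed
  12 |  11 | ed

SA = [2, 6, 10, 5, 4, 0, 8, 1, 3, 7, 12, 9, 11]
[i] adj suffixes → lcp
  [1] 2/6 → 3 ('acb')
  [2] 6/10 → 1 ('a')
  [3] 10/5 → 0 ('')
  [4] 5/4 → 1 ('b')
  [5] 4/0 → 1 ('b')
  [6] 0/8 → 1 ('b')
  [7] 8/1 → 0 ('')
  [8] 1/3 → 1 ('c')
  [9] 3/7 → 2 ('cb')
  [10] 7/12 → 0 ('')
  [11] 12/9 → 0 ('')
  [12] 9/11 → 1 ('e')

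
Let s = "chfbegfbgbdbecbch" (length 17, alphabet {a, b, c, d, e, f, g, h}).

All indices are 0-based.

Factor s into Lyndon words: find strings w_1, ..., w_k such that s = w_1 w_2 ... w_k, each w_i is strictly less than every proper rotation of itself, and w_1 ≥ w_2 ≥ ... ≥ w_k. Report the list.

["chf", "begfbg", "bdbec", "bch"]

emit factor 1: 'chf' (i=0, period=3)
emit factor 2: 'begfbg' (i=3, period=6)
emit factor 3: 'bdbec' (i=9, period=5)
emit factor 4: 'bch' (i=14, period=3)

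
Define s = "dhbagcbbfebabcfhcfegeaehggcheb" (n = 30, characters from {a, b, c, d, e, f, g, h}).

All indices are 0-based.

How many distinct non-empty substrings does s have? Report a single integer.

rank | idx | suffix
   0 |  11 | abcfhcfegeaehggcheb
   1 |  21 | aehggcheb
   2 |   3 | agcbbfebabcfhcfegeaehggcheb
   3 |  29 | b
   4 |  10 | babcfhcfegeaehggcheb
   5 |   2 | bagcbbfebabcfhcfegeaehggcheb
   6 |   6 | bbfebabcfhcfegeaehggcheb
   7 |  12 | bcfhcfegeaehggcheb
   8 |   7 | bfebabcfhcfegeaehggcheb
   9 |   5 | cbbfebabcfhcfegeaehggcheb
  10 |  16 | cfegeaehggcheb
  11 |  13 | cfhcfegeaehggcheb
  12 |  26 | cheb
  13 |   0 | dhbagcbbfebabcfhcfegeaehggcheb
  14 |  20 | eaehggcheb
  15 |  28 | eb
  16 |   9 | ebabcfhcfegeaehggcheb
  17 |  18 | egeaehggcheb
  18 |  22 | ehggcheb
  19 |   8 | febabcfhcfegeaehggcheb
  20 |  17 | fegeaehggcheb
  21 |  14 | fhcfegeaehggcheb
  22 |   4 | gcbbfebabcfhcfegeaehggcheb
  23 |  25 | gcheb
  24 |  19 | geaehggcheb
  25 |  24 | ggcheb
  26 |   1 | hbagcbbfebabcfhcfegeaehggcheb
  27 |  15 | hcfegeaehggcheb
  28 |  27 | heb
  29 |  23 | hggcheb

SA = [11, 21, 3, 29, 10, 2, 6, 12, 7, 5, 16, 13, 26, 0, 20, 28, 9, 18, 22, 8, 17, 14, 4, 25, 19, 24, 1, 15, 27, 23]
[i] adj suffixes → lcp
  [1] 11/21 → 1 ('a')
  [2] 21/3 → 1 ('a')
  [3] 3/29 → 0 ('')
  [4] 29/10 → 1 ('b')
  [5] 10/2 → 2 ('ba')
  [6] 2/6 → 1 ('b')
  [7] 6/12 → 1 ('b')
  [8] 12/7 → 1 ('b')
  [9] 7/5 → 0 ('')
  [10] 5/16 → 1 ('c')
  [11] 16/13 → 2 ('cf')
  [12] 13/26 → 1 ('c')
  [13] 26/0 → 0 ('')
  [14] 0/20 → 0 ('')
  [15] 20/28 → 1 ('e')
  [16] 28/9 → 2 ('eb')
  [17] 9/18 → 1 ('e')
  [18] 18/22 → 1 ('e')
  [19] 22/8 → 0 ('')
  [20] 8/17 → 2 ('fe')
  [21] 17/14 → 1 ('f')
  [22] 14/4 → 0 ('')
  [23] 4/25 → 2 ('gc')
  [24] 25/19 → 1 ('g')
  [25] 19/24 → 1 ('g')
  [26] 24/1 → 0 ('')
  [27] 1/15 → 1 ('h')
  [28] 15/27 → 1 ('h')
  [29] 27/23 → 1 ('h')

n(n+1)/2 = 30·31/2 = 465
Σ LCP = 0 + 1 + 1 + 0 + 1 + 2 + 1 + 1 + 1 + 0 + 1 + 2 + 1 + 0 + 0 + 1 + 2 + 1 + 1 + 0 + 2 + 1 + 0 + 2 + 1 + 1 + 0 + 1 + 1 + 1 = 27
distinct = 465 − 27 = 438

438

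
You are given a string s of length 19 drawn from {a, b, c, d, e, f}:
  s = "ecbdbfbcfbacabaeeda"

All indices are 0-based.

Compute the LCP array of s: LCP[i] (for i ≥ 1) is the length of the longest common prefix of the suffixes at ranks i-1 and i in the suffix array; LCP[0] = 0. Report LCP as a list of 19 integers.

rank | idx | suffix
   0 |  18 | a
   1 |  12 | abaeeda
   2 |  10 | acabaeeda
   3 |  14 | aeeda
   4 |   9 | bacabaeeda
   5 |  13 | baeeda
   6 |   6 | bcfbacabaeeda
   7 |   2 | bdbfbcfbacabaeeda
   8 |   4 | bfbcfbacabaeeda
   9 |  11 | cabaeeda
  10 |   1 | cbdbfbcfbacabaeeda
  11 |   7 | cfbacabaeeda
  12 |  17 | da
  13 |   3 | dbfbcfbacabaeeda
  14 |   0 | ecbdbfbcfbacabaeeda
  15 |  16 | eda
  16 |  15 | eeda
  17 |   8 | fbacabaeeda
  18 |   5 | fbcfbacabaeeda

SA = [18, 12, 10, 14, 9, 13, 6, 2, 4, 11, 1, 7, 17, 3, 0, 16, 15, 8, 5]
rank  pair      lcp
   1  s[18:],s[12:]  1  'a'
   2  s[12:],s[10:]  1  'a'
   3  s[10:],s[14:]  1  'a'
   4  s[14:],s[9:]  0  ''
   5  s[9:],s[13:]  2  'ba'
   6  s[13:],s[6:]  1  'b'
   7  s[6:],s[2:]  1  'b'
   8  s[2:],s[4:]  1  'b'
   9  s[4:],s[11:]  0  ''
  10  s[11:],s[1:]  1  'c'
  11  s[1:],s[7:]  1  'c'
  12  s[7:],s[17:]  0  ''
  13  s[17:],s[3:]  1  'd'
  14  s[3:],s[0:]  0  ''
  15  s[0:],s[16:]  1  'e'
  16  s[16:],s[15:]  1  'e'
  17  s[15:],s[8:]  0  ''
  18  s[8:],s[5:]  2  'fb'

[0, 1, 1, 1, 0, 2, 1, 1, 1, 0, 1, 1, 0, 1, 0, 1, 1, 0, 2]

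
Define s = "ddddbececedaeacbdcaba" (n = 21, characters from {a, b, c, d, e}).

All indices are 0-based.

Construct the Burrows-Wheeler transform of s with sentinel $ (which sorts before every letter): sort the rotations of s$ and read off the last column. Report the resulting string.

rank  rotation                last
    0  $ddddbececedaeacbdcaba  a
    1  a$ddddbececedaeacbdcab  b
    2  aba$ddddbececedaeacbdc  c
    3  acbdcaba$ddddbececedae  e
    4  aeacbdcaba$ddddbececed  d
    5  ba$ddddbececedaeacbdca  a
    6  bdcaba$ddddbececedaeac  c
    7  bececedaeacbdcaba$dddd  d
    8  caba$ddddbececedaeacbd  d
    9  cbdcaba$ddddbececedaea  a
   10  cecedaeacbdcaba$ddddbe  e
   11  cedaeacbdcaba$ddddbece  e
   12  daeacbdcaba$ddddbecece  e
   13  dbececedaeacbdcaba$ddd  d
   14  dcaba$ddddbececedaeacb  b
   15  ddbececedaeacbdcaba$dd  d
   16  dddbececedaeacbdcaba$d  d
   17  ddddbececedaeacbdcaba$  $
   18  eacbdcaba$ddddbececeda  a
   19  ececedaeacbdcaba$ddddb  b
   20  ecedaeacbdcaba$ddddbec  c
   21  edaeacbdcaba$ddddbecec  c

abcedacddaeeedbdd$abcc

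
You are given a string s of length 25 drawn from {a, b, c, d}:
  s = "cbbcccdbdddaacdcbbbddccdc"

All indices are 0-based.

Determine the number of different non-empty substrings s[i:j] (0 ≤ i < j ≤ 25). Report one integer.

288

rank→(start, suffix):
  0 → (11, 'aacdcbbbddccdc')
  1 → (12, 'acdcbbbddccdc')
  2 → (16, 'bbbddccdc')
  3 → (1, 'bbcccdbdddaacdcbbbddccdc')
  4 → (17, 'bbddccdc')
  5 → (2, 'bcccdbdddaacdcbbbddccdc')
  6 → (18, 'bddccdc')
  7 → (7, 'bdddaacdcbbbddccdc')
  8 → (24, 'c')
  9 → (15, 'cbbbddccdc')
  10 → (0, 'cbbcccdbdddaacdcbbbddccdc')
  11 → (3, 'cccdbdddaacdcbbbddccdc')
  12 → (4, 'ccdbdddaacdcbbbddccdc')
  13 → (21, 'ccdc')
  14 → (5, 'cdbdddaacdcbbbddccdc')
  15 → (22, 'cdc')
  16 → (13, 'cdcbbbddccdc')
  17 → (10, 'daacdcbbbddccdc')
  18 → (6, 'dbdddaacdcbbbddccdc')
  19 → (23, 'dc')
  20 → (14, 'dcbbbddccdc')
  21 → (20, 'dccdc')
  22 → (9, 'ddaacdcbbbddccdc')
  23 → (19, 'ddccdc')
  24 → (8, 'dddaacdcbbbddccdc')

SA = [11, 12, 16, 1, 17, 2, 18, 7, 24, 15, 0, 3, 4, 21, 5, 22, 13, 10, 6, 23, 14, 20, 9, 19, 8]
rank  pair      lcp
   1  s[11:],s[12:]  1  'a'
   2  s[12:],s[16:]  0  ''
   3  s[16:],s[1:]  2  'bb'
   4  s[1:],s[17:]  2  'bb'
   5  s[17:],s[2:]  1  'b'
   6  s[2:],s[18:]  1  'b'
   7  s[18:],s[7:]  3  'bdd'
   8  s[7:],s[24:]  0  ''
   9  s[24:],s[15:]  1  'c'
  10  s[15:],s[0:]  3  'cbb'
  11  s[0:],s[3:]  1  'c'
  12  s[3:],s[4:]  2  'cc'
  13  s[4:],s[21:]  3  'ccd'
  14  s[21:],s[5:]  1  'c'
  15  s[5:],s[22:]  2  'cd'
  16  s[22:],s[13:]  3  'cdc'
  17  s[13:],s[10:]  0  ''
  18  s[10:],s[6:]  1  'd'
  19  s[6:],s[23:]  1  'd'
  20  s[23:],s[14:]  2  'dc'
  21  s[14:],s[20:]  2  'dc'
  22  s[20:],s[9:]  1  'd'
  23  s[9:],s[19:]  2  'dd'
  24  s[19:],s[8:]  2  'dd'

n(n+1)/2 = 25·26/2 = 325
Σ LCP = 0 + 1 + 0 + 2 + 2 + 1 + 1 + 3 + 0 + 1 + 3 + 1 + 2 + 3 + 1 + 2 + 3 + 0 + 1 + 1 + 2 + 2 + 1 + 2 + 2 = 37
distinct = 325 − 37 = 288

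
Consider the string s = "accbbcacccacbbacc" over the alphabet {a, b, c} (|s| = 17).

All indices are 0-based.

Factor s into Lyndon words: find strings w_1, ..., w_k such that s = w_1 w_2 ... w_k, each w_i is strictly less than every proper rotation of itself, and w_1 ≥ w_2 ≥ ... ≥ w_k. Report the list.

emit factor 1: 'accbbcaccc' (i=0, period=10)
emit factor 2: 'acbbacc' (i=10, period=7)

["accbbcaccc", "acbbacc"]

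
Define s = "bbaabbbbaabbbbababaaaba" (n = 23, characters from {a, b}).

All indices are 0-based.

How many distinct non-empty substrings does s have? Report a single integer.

rank | idx | suffix
   0 |  22 | a
   1 |  18 | aaaba
   2 |  19 | aaba
   3 |   2 | aabbbbaabbbbababaaaba
   4 |   8 | aabbbbababaaaba
   5 |  20 | aba
   6 |  16 | abaaaba
   7 |  14 | ababaaaba
   8 |   3 | abbbbaabbbbababaaaba
   9 |   9 | abbbbababaaaba
  10 |  21 | ba
  11 |  17 | baaaba
  12 |   1 | baabbbbaabbbbababaaaba
  13 |   7 | baabbbbababaaaba
  14 |  15 | babaaaba
  15 |  13 | bababaaaba
  16 |   0 | bbaabbbbaabbbbababaaaba
  17 |   6 | bbaabbbbababaaaba
  18 |  12 | bbababaaaba
  19 |   5 | bbbaabbbbababaaaba
  20 |  11 | bbbababaaaba
  21 |   4 | bbbbaabbbbababaaaba
  22 |  10 | bbbbababaaaba

SA = [22, 18, 19, 2, 8, 20, 16, 14, 3, 9, 21, 17, 1, 7, 15, 13, 0, 6, 12, 5, 11, 4, 10]
i: (SA[i-1],SA[i]) lcp shared
  1: (22,18) 1 'a'
  2: (18,19) 2 'aa'
  3: (19,2) 3 'aab'
  4: (2,8) 7 'aabbbba'
  5: (8,20) 1 'a'
  6: (20,16) 3 'aba'
  7: (16,14) 3 'aba'
  8: (14,3) 2 'ab'
  9: (3,9) 6 'abbbba'
  10: (9,21) 0 ''
  11: (21,17) 2 'ba'
  12: (17,1) 3 'baa'
  13: (1,7) 8 'baabbbba'
  14: (7,15) 2 'ba'
  15: (15,13) 4 'baba'
  16: (13,0) 1 'b'
  17: (0,6) 9 'bbaabbbba'
  18: (6,12) 3 'bba'
  19: (12,5) 2 'bb'
  20: (5,11) 4 'bbba'
  21: (11,4) 3 'bbb'
  22: (4,10) 5 'bbbba'

n(n+1)/2 = 23·24/2 = 276
Σ LCP = 0 + 1 + 2 + 3 + 7 + 1 + 3 + 3 + 2 + 6 + 0 + 2 + 3 + 8 + 2 + 4 + 1 + 9 + 3 + 2 + 4 + 3 + 5 = 74
distinct = 276 − 74 = 202

202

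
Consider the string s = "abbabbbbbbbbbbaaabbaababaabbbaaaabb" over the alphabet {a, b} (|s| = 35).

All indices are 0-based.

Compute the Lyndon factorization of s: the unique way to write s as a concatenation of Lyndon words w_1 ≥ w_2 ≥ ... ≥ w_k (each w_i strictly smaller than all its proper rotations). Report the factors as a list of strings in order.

emit factor 1: 'abbabbbbbbbbbb' (i=0, period=14)
emit factor 2: 'aaabbaababaabbb' (i=14, period=15)
emit factor 3: 'aaaabb' (i=29, period=6)

["abbabbbbbbbbbb", "aaabbaababaabbb", "aaaabb"]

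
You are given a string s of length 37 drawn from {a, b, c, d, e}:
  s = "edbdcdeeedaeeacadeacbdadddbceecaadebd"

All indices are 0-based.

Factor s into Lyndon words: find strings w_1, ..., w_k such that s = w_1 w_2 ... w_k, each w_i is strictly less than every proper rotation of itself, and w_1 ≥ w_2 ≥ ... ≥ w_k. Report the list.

["e", "d", "bdcdeeed", "aee", "acadeacbdadddbceec", "aadebd"]

emit factor 1: 'e' (i=0, period=1)
emit factor 2: 'd' (i=1, period=1)
emit factor 3: 'bdcdeeed' (i=2, period=8)
emit factor 4: 'aee' (i=10, period=3)
emit factor 5: 'acadeacbdadddbceec' (i=13, period=18)
emit factor 6: 'aadebd' (i=31, period=6)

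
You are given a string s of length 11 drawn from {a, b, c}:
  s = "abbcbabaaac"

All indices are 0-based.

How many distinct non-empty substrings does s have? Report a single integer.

rank | idx | suffix
   0 |   7 | aaac
   1 |   8 | aac
   2 |   5 | abaaac
   3 |   0 | abbcbabaaac
   4 |   9 | ac
   5 |   6 | baaac
   6 |   4 | babaaac
   7 |   1 | bbcbabaaac
   8 |   2 | bcbabaaac
   9 |  10 | c
  10 |   3 | cbabaaac

SA = [7, 8, 5, 0, 9, 6, 4, 1, 2, 10, 3]
i: (SA[i-1],SA[i]) lcp shared
  1: (7,8) 2 'aa'
  2: (8,5) 1 'a'
  3: (5,0) 2 'ab'
  4: (0,9) 1 'a'
  5: (9,6) 0 ''
  6: (6,4) 2 'ba'
  7: (4,1) 1 'b'
  8: (1,2) 1 'b'
  9: (2,10) 0 ''
  10: (10,3) 1 'c'

n(n+1)/2 = 11·12/2 = 66
Σ LCP = 0 + 2 + 1 + 2 + 1 + 0 + 2 + 1 + 1 + 0 + 1 = 11
distinct = 66 − 11 = 55

55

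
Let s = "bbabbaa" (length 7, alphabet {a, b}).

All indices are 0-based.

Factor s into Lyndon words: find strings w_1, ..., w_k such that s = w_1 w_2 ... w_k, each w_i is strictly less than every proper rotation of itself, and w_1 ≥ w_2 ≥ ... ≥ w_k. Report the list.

["b", "b", "abb", "a", "a"]

emit factor 1: 'b' (i=0, period=1)
emit factor 2: 'b' (i=1, period=1)
emit factor 3: 'abb' (i=2, period=3)
emit factor 4: 'a' (i=5, period=1)
emit factor 5: 'a' (i=6, period=1)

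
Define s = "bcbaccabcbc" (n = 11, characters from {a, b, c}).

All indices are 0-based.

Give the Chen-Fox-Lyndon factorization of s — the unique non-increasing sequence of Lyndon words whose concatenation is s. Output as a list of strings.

emit factor 1: 'bc' (i=0, period=2)
emit factor 2: 'b' (i=2, period=1)
emit factor 3: 'acc' (i=3, period=3)
emit factor 4: 'abcbc' (i=6, period=5)

["bc", "b", "acc", "abcbc"]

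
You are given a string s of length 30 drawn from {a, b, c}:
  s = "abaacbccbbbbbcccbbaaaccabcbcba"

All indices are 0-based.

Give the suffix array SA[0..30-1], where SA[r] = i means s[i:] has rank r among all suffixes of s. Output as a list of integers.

[29, 18, 2, 19, 0, 23, 3, 20, 28, 17, 1, 16, 8, 9, 10, 11, 26, 24, 5, 12, 22, 27, 15, 7, 25, 4, 21, 14, 6, 13]

rank | idx | suffix
   0 |  29 | a
   1 |  18 | aaaccabcbcba
   2 |   2 | aacbccbbbbbcccbbaaaccabcbcba
   3 |  19 | aaccabcbcba
   4 |   0 | abaacbccbbbbbcccbbaaaccabcbcba
   5 |  23 | abcbcba
   6 |   3 | acbccbbbbbcccbbaaaccabcbcba
   7 |  20 | accabcbcba
   8 |  28 | ba
   9 |  17 | baaaccabcbcba
  10 |   1 | baacbccbbbbbcccbbaaaccabcbcba
  11 |  16 | bbaaaccabcbcba
  12 |   8 | bbbbbcccbbaaaccabcbcba
  13 |   9 | bbbbcccbbaaaccabcbcba
  14 |  10 | bbbcccbbaaaccabcbcba
  15 |  11 | bbcccbbaaaccabcbcba
  16 |  26 | bcba
  17 |  24 | bcbcba
  18 |   5 | bccbbbbbcccbbaaaccabcbcba
  19 |  12 | bcccbbaaaccabcbcba
  20 |  22 | cabcbcba
  21 |  27 | cba
  22 |  15 | cbbaaaccabcbcba
  23 |   7 | cbbbbbcccbbaaaccabcbcba
  24 |  25 | cbcba
  25 |   4 | cbccbbbbbcccbbaaaccabcbcba
  26 |  21 | ccabcbcba
  27 |  14 | ccbbaaaccabcbcba
  28 |   6 | ccbbbbbcccbbaaaccabcbcba
  29 |  13 | cccbbaaaccabcbcba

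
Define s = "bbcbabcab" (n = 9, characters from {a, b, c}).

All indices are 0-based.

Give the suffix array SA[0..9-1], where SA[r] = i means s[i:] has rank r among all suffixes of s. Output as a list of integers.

sorted suffixes:
  #0 SA[0]=7  'ab'
  #1 SA[1]=4  'abcab'
  #2 SA[2]=8  'b'
  #3 SA[3]=3  'babcab'
  #4 SA[4]=0  'bbcbabcab'
  #5 SA[5]=5  'bcab'
  #6 SA[6]=1  'bcbabcab'
  #7 SA[7]=6  'cab'
  #8 SA[8]=2  'cbabcab'

[7, 4, 8, 3, 0, 5, 1, 6, 2]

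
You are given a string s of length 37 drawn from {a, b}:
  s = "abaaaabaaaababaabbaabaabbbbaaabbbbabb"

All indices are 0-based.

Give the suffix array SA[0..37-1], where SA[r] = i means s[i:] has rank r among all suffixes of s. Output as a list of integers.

rank | idx | suffix
   0 |   2 | aaaabaaaababaabbaabaabbbbaaabbbbabb
   1 |   7 | aaaababaabbaabaabbbbaaabbbbabb
   2 |   3 | aaabaaaababaabbaabaabbbbaaabbbbabb
   3 |   8 | aaababaabbaabaabbbbaaabbbbabb
   4 |  27 | aaabbbbabb
   5 |   4 | aabaaaababaabbaabaabbbbaaabbbbabb
   6 |  18 | aabaabbbbaaabbbbabb
   7 |   9 | aababaabbaabaabbbbaaabbbbabb
   8 |  14 | aabbaabaabbbbaaabbbbabb
   9 |  21 | aabbbbaaabbbbabb
  10 |  28 | aabbbbabb
  11 |   0 | abaaaabaaaababaabbaabaabbbbaaabbbbabb
  12 |   5 | abaaaababaabbaabaabbbbaaabbbbabb
  13 |  12 | abaabbaabaabbbbaaabbbbabb
  14 |  19 | abaabbbbaaabbbbabb
  15 |  10 | ababaabbaabaabbbbaaabbbbabb
  16 |  34 | abb
  17 |  15 | abbaabaabbbbaaabbbbabb
  18 |  22 | abbbbaaabbbbabb
  19 |  29 | abbbbabb
  20 |  36 | b
  21 |   1 | baaaabaaaababaabbaabaabbbbaaabbbbabb
  22 |   6 | baaaababaabbaabaabbbbaaabbbbabb
  23 |  26 | baaabbbbabb
  24 |  17 | baabaabbbbaaabbbbabb
  25 |  13 | baabbaabaabbbbaaabbbbabb
  26 |  20 | baabbbbaaabbbbabb
  27 |  11 | babaabbaabaabbbbaaabbbbabb
  28 |  33 | babb
  29 |  35 | bb
  30 |  25 | bbaaabbbbabb
  31 |  16 | bbaabaabbbbaaabbbbabb
  32 |  32 | bbabb
  33 |  24 | bbbaaabbbbabb
  34 |  31 | bbbabb
  35 |  23 | bbbbaaabbbbabb
  36 |  30 | bbbbabb

[2, 7, 3, 8, 27, 4, 18, 9, 14, 21, 28, 0, 5, 12, 19, 10, 34, 15, 22, 29, 36, 1, 6, 26, 17, 13, 20, 11, 33, 35, 25, 16, 32, 24, 31, 23, 30]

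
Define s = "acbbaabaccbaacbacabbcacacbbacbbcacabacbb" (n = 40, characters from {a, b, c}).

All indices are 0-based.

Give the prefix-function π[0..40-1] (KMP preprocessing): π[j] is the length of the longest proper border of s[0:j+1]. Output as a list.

[0, 0, 0, 0, 1, 1, 0, 1, 2, 0, 0, 1, 1, 2, 3, 1, 2, 1, 0, 0, 0, 1, 2, 1, 2, 3, 4, 5, 2, 3, 4, 0, 1, 2, 1, 0, 1, 2, 3, 4]

π[0] = 0
j=1 s[j]='c': π[1]=0 (border '')
j=2 s[j]='b': π[2]=0 (border '')
j=3 s[j]='b': π[3]=0 (border '')
j=4 s[j]='a': π[4]=1 (border 'a')
j=5 s[j]='a': k: 1→0; π[5]=1 (border 'a')
j=6 s[j]='b': k: 1→0; π[6]=0 (border '')
j=7 s[j]='a': π[7]=1 (border 'a')
j=8 s[j]='c': π[8]=2 (border 'ac')
j=9 s[j]='c': k: 2→0; π[9]=0 (border '')
j=10 s[j]='b': π[10]=0 (border '')
j=11 s[j]='a': π[11]=1 (border 'a')
j=12 s[j]='a': k: 1→0; π[12]=1 (border 'a')
j=13 s[j]='c': π[13]=2 (border 'ac')
j=14 s[j]='b': π[14]=3 (border 'acb')
j=15 s[j]='a': k: 3→0; π[15]=1 (border 'a')
j=16 s[j]='c': π[16]=2 (border 'ac')
j=17 s[j]='a': k: 2→0; π[17]=1 (border 'a')
j=18 s[j]='b': k: 1→0; π[18]=0 (border '')
j=19 s[j]='b': π[19]=0 (border '')
j=20 s[j]='c': π[20]=0 (border '')
j=21 s[j]='a': π[21]=1 (border 'a')
j=22 s[j]='c': π[22]=2 (border 'ac')
j=23 s[j]='a': k: 2→0; π[23]=1 (border 'a')
j=24 s[j]='c': π[24]=2 (border 'ac')
j=25 s[j]='b': π[25]=3 (border 'acb')
j=26 s[j]='b': π[26]=4 (border 'acbb')
j=27 s[j]='a': π[27]=5 (border 'acbba')
j=28 s[j]='c': k: 5→1; π[28]=2 (border 'ac')
j=29 s[j]='b': π[29]=3 (border 'acb')
j=30 s[j]='b': π[30]=4 (border 'acbb')
j=31 s[j]='c': k: 4→0; π[31]=0 (border '')
j=32 s[j]='a': π[32]=1 (border 'a')
j=33 s[j]='c': π[33]=2 (border 'ac')
j=34 s[j]='a': k: 2→0; π[34]=1 (border 'a')
j=35 s[j]='b': k: 1→0; π[35]=0 (border '')
j=36 s[j]='a': π[36]=1 (border 'a')
j=37 s[j]='c': π[37]=2 (border 'ac')
j=38 s[j]='b': π[38]=3 (border 'acb')
j=39 s[j]='b': π[39]=4 (border 'acbb')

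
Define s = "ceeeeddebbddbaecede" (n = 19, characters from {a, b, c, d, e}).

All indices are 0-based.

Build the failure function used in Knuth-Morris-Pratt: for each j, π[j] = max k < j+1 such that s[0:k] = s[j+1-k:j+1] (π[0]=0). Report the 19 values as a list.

π[0] = 0
j=1 s[j]='e': π[1]=0 (border '')
j=2 s[j]='e': π[2]=0 (border '')
j=3 s[j]='e': π[3]=0 (border '')
j=4 s[j]='e': π[4]=0 (border '')
j=5 s[j]='d': π[5]=0 (border '')
j=6 s[j]='d': π[6]=0 (border '')
j=7 s[j]='e': π[7]=0 (border '')
j=8 s[j]='b': π[8]=0 (border '')
j=9 s[j]='b': π[9]=0 (border '')
j=10 s[j]='d': π[10]=0 (border '')
j=11 s[j]='d': π[11]=0 (border '')
j=12 s[j]='b': π[12]=0 (border '')
j=13 s[j]='a': π[13]=0 (border '')
j=14 s[j]='e': π[14]=0 (border '')
j=15 s[j]='c': π[15]=1 (border 'c')
j=16 s[j]='e': π[16]=2 (border 'ce')
j=17 s[j]='d': k: 2→0; π[17]=0 (border '')
j=18 s[j]='e': π[18]=0 (border '')

[0, 0, 0, 0, 0, 0, 0, 0, 0, 0, 0, 0, 0, 0, 0, 1, 2, 0, 0]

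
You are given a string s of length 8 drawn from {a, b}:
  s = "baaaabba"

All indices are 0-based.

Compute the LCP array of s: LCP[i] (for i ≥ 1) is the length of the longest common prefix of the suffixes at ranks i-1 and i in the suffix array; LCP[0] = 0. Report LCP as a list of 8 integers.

sorted suffixes:
  #0 SA[0]=7  'a'
  #1 SA[1]=1  'aaaabba'
  #2 SA[2]=2  'aaabba'
  #3 SA[3]=3  'aabba'
  #4 SA[4]=4  'abba'
  #5 SA[5]=6  'ba'
  #6 SA[6]=0  'baaaabba'
  #7 SA[7]=5  'bba'

SA = [7, 1, 2, 3, 4, 6, 0, 5]
rank  pair      lcp
   1  s[7:],s[1:]  1  'a'
   2  s[1:],s[2:]  3  'aaa'
   3  s[2:],s[3:]  2  'aa'
   4  s[3:],s[4:]  1  'a'
   5  s[4:],s[6:]  0  ''
   6  s[6:],s[0:]  2  'ba'
   7  s[0:],s[5:]  1  'b'

[0, 1, 3, 2, 1, 0, 2, 1]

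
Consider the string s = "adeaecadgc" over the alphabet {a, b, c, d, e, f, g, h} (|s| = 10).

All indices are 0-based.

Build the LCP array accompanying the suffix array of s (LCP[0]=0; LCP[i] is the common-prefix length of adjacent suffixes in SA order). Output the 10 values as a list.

[0, 2, 1, 0, 1, 0, 1, 0, 1, 0]

rank | idx | suffix
   0 |   0 | adeaecadgc
   1 |   6 | adgc
   2 |   3 | aecadgc
   3 |   9 | c
   4 |   5 | cadgc
   5 |   1 | deaecadgc
   6 |   7 | dgc
   7 |   2 | eaecadgc
   8 |   4 | ecadgc
   9 |   8 | gc

SA = [0, 6, 3, 9, 5, 1, 7, 2, 4, 8]
i: (SA[i-1],SA[i]) lcp shared
  1: (0,6) 2 'ad'
  2: (6,3) 1 'a'
  3: (3,9) 0 ''
  4: (9,5) 1 'c'
  5: (5,1) 0 ''
  6: (1,7) 1 'd'
  7: (7,2) 0 ''
  8: (2,4) 1 'e'
  9: (4,8) 0 ''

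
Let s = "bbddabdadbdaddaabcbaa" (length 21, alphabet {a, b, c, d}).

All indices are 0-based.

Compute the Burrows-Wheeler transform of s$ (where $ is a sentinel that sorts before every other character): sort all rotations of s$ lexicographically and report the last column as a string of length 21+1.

rank  rotation                last
    0  $bbddabdadbdaddaabcbaa  a
    1  a$bbddabdadbdaddaabcba  a
    2  aa$bbddabdadbdaddaabcb  b
    3  aabcbaa$bbddabdadbdadd  d
    4  abcbaa$bbddabdadbdadda  a
    5  abdadbdaddaabcbaa$bbdd  d
    6  adbdaddaabcbaa$bbddabd  d
    7  addaabcbaa$bbddabdadbd  d
    8  baa$bbddabdadbdaddaabc  c
    9  bbddabdadbdaddaabcbaa$  $
   10  bcbaa$bbddabdadbdaddaa  a
   11  bdadbdaddaabcbaa$bbdda  a
   12  bdaddaabcbaa$bbddabdad  d
   13  bddabdadbdaddaabcbaa$b  b
   14  cbaa$bbddabdadbdaddaab  b
   15  daabcbaa$bbddabdadbdad  d
   16  dabdadbdaddaabcbaa$bbd  d
   17  dadbdaddaabcbaa$bbddab  b
   18  daddaabcbaa$bbddabdadb  b
   19  dbdaddaabcbaa$bbddabda  a
   20  ddaabcbaa$bbddabdadbda  a
   21  ddabdadbdaddaabcbaa$bb  b

aabdadddc$aadbbddbbaab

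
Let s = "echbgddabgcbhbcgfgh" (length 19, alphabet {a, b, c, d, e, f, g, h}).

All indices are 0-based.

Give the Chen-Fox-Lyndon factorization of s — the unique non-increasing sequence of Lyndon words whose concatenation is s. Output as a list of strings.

emit factor 1: 'e' (i=0, period=1)
emit factor 2: 'ch' (i=1, period=2)
emit factor 3: 'bgdd' (i=3, period=4)
emit factor 4: 'abgcbhbcgfgh' (i=7, period=12)

["e", "ch", "bgdd", "abgcbhbcgfgh"]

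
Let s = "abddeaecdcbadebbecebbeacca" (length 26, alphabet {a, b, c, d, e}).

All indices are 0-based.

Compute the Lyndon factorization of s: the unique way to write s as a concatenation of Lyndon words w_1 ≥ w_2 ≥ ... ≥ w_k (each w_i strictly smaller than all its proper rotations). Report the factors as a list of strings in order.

emit factor 1: 'abddeaecdcbadebbecebbeacc' (i=0, period=25)
emit factor 2: 'a' (i=25, period=1)

["abddeaecdcbadebbecebbeacc", "a"]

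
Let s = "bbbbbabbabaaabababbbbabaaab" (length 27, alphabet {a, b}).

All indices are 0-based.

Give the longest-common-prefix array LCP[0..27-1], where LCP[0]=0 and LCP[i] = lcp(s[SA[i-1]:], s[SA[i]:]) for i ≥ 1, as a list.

rank→(start, suffix):
  0 → (23, 'aaab')
  1 → (10, 'aaabababbbbabaaab')
  2 → (24, 'aab')
  3 → (11, 'aabababbbbabaaab')
  4 → (25, 'ab')
  5 → (21, 'abaaab')
  6 → (8, 'abaaabababbbbabaaab')
  7 → (12, 'abababbbbabaaab')
  8 → (14, 'ababbbbabaaab')
  9 → (5, 'abbabaaabababbbbabaaab')
  10 → (16, 'abbbbabaaab')
  11 → (26, 'b')
  12 → (22, 'baaab')
  13 → (9, 'baaabababbbbabaaab')
  14 → (20, 'babaaab')
  15 → (7, 'babaaabababbbbabaaab')
  16 → (13, 'bababbbbabaaab')
  17 → (4, 'babbabaaabababbbbabaaab')
  18 → (15, 'babbbbabaaab')
  19 → (19, 'bbabaaab')
  20 → (6, 'bbabaaabababbbbabaaab')
  21 → (3, 'bbabbabaaabababbbbabaaab')
  22 → (18, 'bbbabaaab')
  23 → (2, 'bbbabbabaaabababbbbabaaab')
  24 → (17, 'bbbbabaaab')
  25 → (1, 'bbbbabbabaaabababbbbabaaab')
  26 → (0, 'bbbbbabbabaaabababbbbabaaab')

SA = [23, 10, 24, 11, 25, 21, 8, 12, 14, 5, 16, 26, 22, 9, 20, 7, 13, 4, 15, 19, 6, 3, 18, 2, 17, 1, 0]
rank  pair      lcp
   1  s[23:],s[10:]  4  'aaab'
   2  s[10:],s[24:]  2  'aa'
   3  s[24:],s[11:]  3  'aab'
   4  s[11:],s[25:]  1  'a'
   5  s[25:],s[21:]  2  'ab'
   6  s[21:],s[8:]  6  'abaaab'
   7  s[8:],s[12:]  3  'aba'
   8  s[12:],s[14:]  4  'abab'
   9  s[14:],s[5:]  2  'ab'
  10  s[5:],s[16:]  3  'abb'
  11  s[16:],s[26:]  0  ''
  12  s[26:],s[22:]  1  'b'
  13  s[22:],s[9:]  5  'baaab'
  14  s[9:],s[20:]  2  'ba'
  15  s[20:],s[7:]  7  'babaaab'
  16  s[7:],s[13:]  4  'baba'
  17  s[13:],s[4:]  3  'bab'
  18  s[4:],s[15:]  4  'babb'
  19  s[15:],s[19:]  1  'b'
  20  s[19:],s[6:]  8  'bbabaaab'
  21  s[6:],s[3:]  4  'bbab'
  22  s[3:],s[18:]  2  'bb'
  23  s[18:],s[2:]  5  'bbbab'
  24  s[2:],s[17:]  3  'bbb'
  25  s[17:],s[1:]  6  'bbbbab'
  26  s[1:],s[0:]  4  'bbbb'

[0, 4, 2, 3, 1, 2, 6, 3, 4, 2, 3, 0, 1, 5, 2, 7, 4, 3, 4, 1, 8, 4, 2, 5, 3, 6, 4]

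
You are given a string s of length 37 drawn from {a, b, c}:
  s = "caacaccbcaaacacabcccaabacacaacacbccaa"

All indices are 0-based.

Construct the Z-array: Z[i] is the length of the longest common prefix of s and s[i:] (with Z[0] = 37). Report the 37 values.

[37, 0, 0, 2, 0, 1, 1, 0, 3, 0, 0, 0, 2, 0, 2, 0, 0, 1, 1, 3, 0, 0, 0, 0, 2, 0, 6, 0, 0, 2, 0, 1, 0, 1, 3, 0, 0]

Z[0]=37
i=1: i≥r, start 0; Z[1]=0
i=2: i≥r, start 0; Z[2]=0
i=3: i≥r, start 0; Z[3]=2 scan→box=[3,5)
i=4: min(r-i=1, Z[1]=0)=0; Z[4]=0
i=5: i≥r, start 0; Z[5]=1 scan→box=[5,6)
i=6: i≥r, start 0; Z[6]=1 scan→box=[6,7)
i=7: i≥r, start 0; Z[7]=0
i=8: i≥r, start 0; Z[8]=3 scan→box=[8,11)
i=9: min(r-i=2, Z[1]=0)=0; Z[9]=0
i=10: min(r-i=1, Z[2]=0)=0; Z[10]=0
i=11: i≥r, start 0; Z[11]=0
i=12: i≥r, start 0; Z[12]=2 scan→box=[12,14)
i=13: min(r-i=1, Z[1]=0)=0; Z[13]=0
i=14: i≥r, start 0; Z[14]=2 scan→box=[14,16)
i=15: min(r-i=1, Z[1]=0)=0; Z[15]=0
i=16: i≥r, start 0; Z[16]=0
i=17: i≥r, start 0; Z[17]=1 scan→box=[17,18)
i=18: i≥r, start 0; Z[18]=1 scan→box=[18,19)
i=19: i≥r, start 0; Z[19]=3 scan→box=[19,22)
i=20: min(r-i=2, Z[1]=0)=0; Z[20]=0
i=21: min(r-i=1, Z[2]=0)=0; Z[21]=0
i=22: i≥r, start 0; Z[22]=0
i=23: i≥r, start 0; Z[23]=0
i=24: i≥r, start 0; Z[24]=2 scan→box=[24,26)
i=25: min(r-i=1, Z[1]=0)=0; Z[25]=0
i=26: i≥r, start 0; Z[26]=6 scan→box=[26,32)
i=27: min(r-i=5, Z[1]=0)=0; Z[27]=0
i=28: min(r-i=4, Z[2]=0)=0; Z[28]=0
i=29: min(r-i=3, Z[3]=2)=2; Z[29]=2
i=30: min(r-i=2, Z[4]=0)=0; Z[30]=0
i=31: min(r-i=1, Z[5]=1)=1; Z[31]=1
i=32: i≥r, start 0; Z[32]=0
i=33: i≥r, start 0; Z[33]=1 scan→box=[33,34)
i=34: i≥r, start 0; Z[34]=3 scan→box=[34,37)
i=35: min(r-i=2, Z[1]=0)=0; Z[35]=0
i=36: min(r-i=1, Z[2]=0)=0; Z[36]=0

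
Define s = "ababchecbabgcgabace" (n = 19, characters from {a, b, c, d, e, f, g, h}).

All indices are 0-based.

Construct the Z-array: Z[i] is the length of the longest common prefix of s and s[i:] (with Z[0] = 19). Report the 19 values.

Z[0]=19
i=1: fresh scan; Z[1]=0
i=2: fresh scan; Z[2]=2 grow→box=[2,4)
i=3: min(r-i=1, Z[1]=0)=0; Z[3]=0
i=4: fresh scan; Z[4]=0
i=5: fresh scan; Z[5]=0
i=6: fresh scan; Z[6]=0
i=7: fresh scan; Z[7]=0
i=8: fresh scan; Z[8]=0
i=9: fresh scan; Z[9]=2 grow→box=[9,11)
i=10: min(r-i=1, Z[1]=0)=0; Z[10]=0
i=11: fresh scan; Z[11]=0
i=12: fresh scan; Z[12]=0
i=13: fresh scan; Z[13]=0
i=14: fresh scan; Z[14]=3 grow→box=[14,17)
i=15: min(r-i=2, Z[1]=0)=0; Z[15]=0
i=16: min(r-i=1, Z[2]=2)=1; Z[16]=1
i=17: fresh scan; Z[17]=0
i=18: fresh scan; Z[18]=0

[19, 0, 2, 0, 0, 0, 0, 0, 0, 2, 0, 0, 0, 0, 3, 0, 1, 0, 0]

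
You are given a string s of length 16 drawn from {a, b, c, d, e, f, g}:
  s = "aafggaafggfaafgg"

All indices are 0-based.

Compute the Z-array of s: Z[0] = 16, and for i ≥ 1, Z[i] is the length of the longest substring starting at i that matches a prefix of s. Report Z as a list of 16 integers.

Z[0]=16
i=1: i≥r, start 0; Z[1]=1 grow→box=[1,2)
i=2: i≥r, start 0; Z[2]=0
i=3: i≥r, start 0; Z[3]=0
i=4: i≥r, start 0; Z[4]=0
i=5: i≥r, start 0; Z[5]=5 grow→box=[5,10)
i=6: min(r-i=4, Z[1]=1)=1; Z[6]=1
i=7: min(r-i=3, Z[2]=0)=0; Z[7]=0
i=8: min(r-i=2, Z[3]=0)=0; Z[8]=0
i=9: min(r-i=1, Z[4]=0)=0; Z[9]=0
i=10: i≥r, start 0; Z[10]=0
i=11: i≥r, start 0; Z[11]=5 grow→box=[11,16)
i=12: min(r-i=4, Z[1]=1)=1; Z[12]=1
i=13: min(r-i=3, Z[2]=0)=0; Z[13]=0
i=14: min(r-i=2, Z[3]=0)=0; Z[14]=0
i=15: min(r-i=1, Z[4]=0)=0; Z[15]=0

[16, 1, 0, 0, 0, 5, 1, 0, 0, 0, 0, 5, 1, 0, 0, 0]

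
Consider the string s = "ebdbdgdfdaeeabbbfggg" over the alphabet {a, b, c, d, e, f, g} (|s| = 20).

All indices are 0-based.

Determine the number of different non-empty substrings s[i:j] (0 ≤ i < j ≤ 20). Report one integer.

193

sorted suffixes:
  #0 SA[0]=12  'abbbfggg'
  #1 SA[1]=9  'aeeabbbfggg'
  #2 SA[2]=13  'bbbfggg'
  #3 SA[3]=14  'bbfggg'
  #4 SA[4]=1  'bdbdgdfdaeeabbbfggg'
  #5 SA[5]=3  'bdgdfdaeeabbbfggg'
  #6 SA[6]=15  'bfggg'
  #7 SA[7]=8  'daeeabbbfggg'
  #8 SA[8]=2  'dbdgdfdaeeabbbfggg'
  #9 SA[9]=6  'dfdaeeabbbfggg'
  #10 SA[10]=4  'dgdfdaeeabbbfggg'
  #11 SA[11]=11  'eabbbfggg'
  #12 SA[12]=0  'ebdbdgdfdaeeabbbfggg'
  #13 SA[13]=10  'eeabbbfggg'
  #14 SA[14]=7  'fdaeeabbbfggg'
  #15 SA[15]=16  'fggg'
  #16 SA[16]=19  'g'
  #17 SA[17]=5  'gdfdaeeabbbfggg'
  #18 SA[18]=18  'gg'
  #19 SA[19]=17  'ggg'

SA = [12, 9, 13, 14, 1, 3, 15, 8, 2, 6, 4, 11, 0, 10, 7, 16, 19, 5, 18, 17]
[i] adj suffixes → lcp
  [1] 12/9 → 1 ('a')
  [2] 9/13 → 0 ('')
  [3] 13/14 → 2 ('bb')
  [4] 14/1 → 1 ('b')
  [5] 1/3 → 2 ('bd')
  [6] 3/15 → 1 ('b')
  [7] 15/8 → 0 ('')
  [8] 8/2 → 1 ('d')
  [9] 2/6 → 1 ('d')
  [10] 6/4 → 1 ('d')
  [11] 4/11 → 0 ('')
  [12] 11/0 → 1 ('e')
  [13] 0/10 → 1 ('e')
  [14] 10/7 → 0 ('')
  [15] 7/16 → 1 ('f')
  [16] 16/19 → 0 ('')
  [17] 19/5 → 1 ('g')
  [18] 5/18 → 1 ('g')
  [19] 18/17 → 2 ('gg')

n(n+1)/2 = 20·21/2 = 210
Σ LCP = 0 + 1 + 0 + 2 + 1 + 2 + 1 + 0 + 1 + 1 + 1 + 0 + 1 + 1 + 0 + 1 + 0 + 1 + 1 + 2 = 17
distinct = 210 − 17 = 193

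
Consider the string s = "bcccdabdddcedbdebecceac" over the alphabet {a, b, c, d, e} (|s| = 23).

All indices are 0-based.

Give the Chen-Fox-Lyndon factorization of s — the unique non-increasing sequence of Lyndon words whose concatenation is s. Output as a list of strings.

["bcccd", "abdddcedbdebecceac"]

emit factor 1: 'bcccd' (i=0, period=5)
emit factor 2: 'abdddcedbdebecceac' (i=5, period=18)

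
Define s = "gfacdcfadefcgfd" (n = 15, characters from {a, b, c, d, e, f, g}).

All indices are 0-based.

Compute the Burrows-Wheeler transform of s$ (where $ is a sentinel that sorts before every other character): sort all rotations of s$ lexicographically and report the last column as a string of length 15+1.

rank  rotation          last
    0  $gfacdcfadefcgfd  d
    1  acdcfadefcgfd$gf  f
    2  adefcgfd$gfacdcf  f
    3  cdcfadefcgfd$gfa  a
    4  cfadefcgfd$gfacd  d
    5  cgfd$gfacdcfadef  f
    6  d$gfacdcfadefcgf  f
    7  dcfadefcgfd$gfac  c
    8  defcgfd$gfacdcfa  a
    9  efcgfd$gfacdcfad  d
   10  facdcfadefcgfd$g  g
   11  fadefcgfd$gfacdc  c
   12  fcgfd$gfacdcfade  e
   13  fd$gfacdcfadefcg  g
   14  gfacdcfadefcgfd$  $
   15  gfd$gfacdcfadefc  c

dffadffcadgceg$c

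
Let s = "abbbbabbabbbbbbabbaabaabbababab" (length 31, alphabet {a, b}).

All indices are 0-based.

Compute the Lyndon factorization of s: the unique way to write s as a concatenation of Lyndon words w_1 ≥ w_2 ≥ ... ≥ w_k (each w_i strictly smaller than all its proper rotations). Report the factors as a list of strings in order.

emit factor 1: 'abbbb' (i=0, period=5)
emit factor 2: 'abbabbbbbb' (i=5, period=10)
emit factor 3: 'abb' (i=15, period=3)
emit factor 4: 'aabaabbababab' (i=18, period=13)

["abbbb", "abbabbbbbb", "abb", "aabaabbababab"]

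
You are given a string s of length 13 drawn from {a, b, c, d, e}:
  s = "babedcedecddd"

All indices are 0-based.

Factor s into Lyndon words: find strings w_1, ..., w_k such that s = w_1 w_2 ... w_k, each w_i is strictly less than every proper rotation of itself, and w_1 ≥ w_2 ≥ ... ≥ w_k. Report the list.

["b", "abedcedecddd"]

emit factor 1: 'b' (i=0, period=1)
emit factor 2: 'abedcedecddd' (i=1, period=12)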